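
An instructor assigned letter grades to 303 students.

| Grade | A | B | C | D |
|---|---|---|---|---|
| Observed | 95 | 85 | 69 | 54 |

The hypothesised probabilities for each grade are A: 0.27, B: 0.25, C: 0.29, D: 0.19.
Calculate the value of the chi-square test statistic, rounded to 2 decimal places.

7.53

Expected counts E_i = n·p_i: 303×0.27 = 81.81, 303×0.25 = 75.75, 303×0.29 = 87.87, 303×0.19 = 57.57.
A: (95 − 81.81)²/81.81 = 173.9761/81.81 = 2.127
B: (85 − 75.75)²/75.75 = 85.5625/75.75 = 1.130
C: (69 − 87.87)²/87.87 = 356.0769/87.87 = 4.052
D: (54 − 57.57)²/57.57 = 12.7449/57.57 = 0.221
Sum = 7.53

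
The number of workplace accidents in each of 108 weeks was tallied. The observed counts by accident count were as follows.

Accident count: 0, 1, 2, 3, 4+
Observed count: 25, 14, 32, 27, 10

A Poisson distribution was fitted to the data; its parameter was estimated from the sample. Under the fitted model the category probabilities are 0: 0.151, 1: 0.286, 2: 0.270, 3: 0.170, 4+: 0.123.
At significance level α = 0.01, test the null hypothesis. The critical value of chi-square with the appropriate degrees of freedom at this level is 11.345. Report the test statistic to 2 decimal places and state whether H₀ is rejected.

19.02; reject

Expected counts E_i = n·p_i: 108×0.151 = 16.308, 108×0.286 = 30.888, 108×0.270 = 29.16, 108×0.170 = 18.36, 108×0.123 = 13.284.
cat         O        E   (O−E)²/E
0          25   16.308      4.633
1          14   30.888      9.234
2          32    29.16      0.277
3          27    18.36      4.066
4+         10   13.284      0.812
Sum = 19.02
df = 3. Since 19.02 > 11.345, we reject H₀.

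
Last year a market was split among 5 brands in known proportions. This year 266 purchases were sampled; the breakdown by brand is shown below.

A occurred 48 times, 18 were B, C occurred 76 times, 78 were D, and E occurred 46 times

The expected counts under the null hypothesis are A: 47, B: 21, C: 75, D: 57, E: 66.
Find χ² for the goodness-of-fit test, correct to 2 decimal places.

14.26

cat         O        E   (O−E)²/E
A          48       47      0.021
B          18       21      0.429
C          76       75      0.013
D          78       57      7.737
E          46       66      6.061
Sum = 14.26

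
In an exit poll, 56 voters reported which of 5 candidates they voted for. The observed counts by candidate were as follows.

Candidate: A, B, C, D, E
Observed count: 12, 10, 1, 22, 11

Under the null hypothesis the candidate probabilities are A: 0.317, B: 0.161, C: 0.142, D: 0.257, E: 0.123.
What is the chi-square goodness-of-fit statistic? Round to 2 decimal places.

14.53

Expected counts E_i = n·p_i: 56×0.317 = 17.752, 56×0.161 = 9.016, 56×0.142 = 7.952, 56×0.257 = 14.392, 56×0.123 = 6.888.
A: (12 − 17.752)²/17.752 = 33.085504/17.752 = 1.864
B: (10 − 9.016)²/9.016 = 0.968256/9.016 = 0.107
C: (1 − 7.952)²/7.952 = 48.330304/7.952 = 6.078
D: (22 − 14.392)²/14.392 = 57.881664/14.392 = 4.022
E: (11 − 6.888)²/6.888 = 16.908544/6.888 = 2.455
Sum = 14.53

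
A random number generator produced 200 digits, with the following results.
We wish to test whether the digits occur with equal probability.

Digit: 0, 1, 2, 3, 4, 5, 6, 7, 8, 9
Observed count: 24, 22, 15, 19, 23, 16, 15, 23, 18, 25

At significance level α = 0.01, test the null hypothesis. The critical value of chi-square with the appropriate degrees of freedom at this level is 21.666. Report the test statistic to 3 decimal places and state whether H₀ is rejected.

6.700; do not reject

Expected count for each of the 10 categories: 200/10 = 20.
0: (24 − 20)²/20 = 16/20 = 0.8000
1: (22 − 20)²/20 = 4/20 = 0.2000
2: (15 − 20)²/20 = 25/20 = 1.2500
3: (19 − 20)²/20 = 1/20 = 0.0500
4: (23 − 20)²/20 = 9/20 = 0.4500
5: (16 − 20)²/20 = 16/20 = 0.8000
6: (15 − 20)²/20 = 25/20 = 1.2500
7: (23 − 20)²/20 = 9/20 = 0.4500
8: (18 − 20)²/20 = 4/20 = 0.2000
9: (25 − 20)²/20 = 25/20 = 1.2500
Sum = 6.700
df = 9. Since 6.700 < 21.666, we do not reject H₀.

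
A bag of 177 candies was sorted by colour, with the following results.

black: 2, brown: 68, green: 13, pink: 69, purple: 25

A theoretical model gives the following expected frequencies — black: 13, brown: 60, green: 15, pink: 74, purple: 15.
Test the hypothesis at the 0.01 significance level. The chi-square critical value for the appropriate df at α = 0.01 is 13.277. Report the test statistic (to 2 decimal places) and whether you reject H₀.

17.65; reject

black: (2 − 13)²/13 = 121/13 = 9.308
brown: (68 − 60)²/60 = 64/60 = 1.067
green: (13 − 15)²/15 = 4/15 = 0.267
pink: (69 − 74)²/74 = 25/74 = 0.338
purple: (25 − 15)²/15 = 100/15 = 6.667
Sum = 17.65
df = 4. Since 17.65 > 13.277, we reject H₀.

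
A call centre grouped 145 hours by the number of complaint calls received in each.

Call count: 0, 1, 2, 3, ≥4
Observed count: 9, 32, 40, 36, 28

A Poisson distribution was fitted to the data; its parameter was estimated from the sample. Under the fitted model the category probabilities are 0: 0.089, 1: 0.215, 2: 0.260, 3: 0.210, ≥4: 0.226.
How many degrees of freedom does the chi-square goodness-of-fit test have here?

There are k = 5 categories and 1 parameter estimated from the data, so df = 5 − 1 − 1 = 3.

3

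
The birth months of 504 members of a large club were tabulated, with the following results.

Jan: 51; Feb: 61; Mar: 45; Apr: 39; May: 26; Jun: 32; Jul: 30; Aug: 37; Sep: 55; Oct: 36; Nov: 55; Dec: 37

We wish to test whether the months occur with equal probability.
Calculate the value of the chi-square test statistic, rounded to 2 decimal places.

Expected count for each of the 12 categories: 504/12 = 42.
Jan: (51 − 42)²/42 = 81/42 = 1.929
Feb: (61 − 42)²/42 = 361/42 = 8.595
Mar: (45 − 42)²/42 = 9/42 = 0.214
Apr: (39 − 42)²/42 = 9/42 = 0.214
May: (26 − 42)²/42 = 256/42 = 6.095
Jun: (32 − 42)²/42 = 100/42 = 2.381
Jul: (30 − 42)²/42 = 144/42 = 3.429
Aug: (37 − 42)²/42 = 25/42 = 0.595
Sep: (55 − 42)²/42 = 169/42 = 4.024
Oct: (36 − 42)²/42 = 36/42 = 0.857
Nov: (55 − 42)²/42 = 169/42 = 4.024
Dec: (37 − 42)²/42 = 25/42 = 0.595
Sum = 32.95

32.95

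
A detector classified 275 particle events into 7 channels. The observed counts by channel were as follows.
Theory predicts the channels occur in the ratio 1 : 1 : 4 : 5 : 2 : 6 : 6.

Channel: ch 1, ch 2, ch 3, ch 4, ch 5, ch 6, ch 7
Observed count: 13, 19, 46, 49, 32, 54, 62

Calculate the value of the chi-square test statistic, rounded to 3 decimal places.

13.897

Ratio total = 25. Expected counts: 275×1/25 = 11, 275×1/25 = 11, 275×4/25 = 44, 275×5/25 = 55, 275×2/25 = 22, 275×6/25 = 66, 275×6/25 = 66.
ch 1: (13 − 11)²/11 = 4/11 = 0.3636
ch 2: (19 − 11)²/11 = 64/11 = 5.8182
ch 3: (46 − 44)²/44 = 4/44 = 0.0909
ch 4: (49 − 55)²/55 = 36/55 = 0.6545
ch 5: (32 − 22)²/22 = 100/22 = 4.5455
ch 6: (54 − 66)²/66 = 144/66 = 2.1818
ch 7: (62 − 66)²/66 = 16/66 = 0.2424
Sum = 13.897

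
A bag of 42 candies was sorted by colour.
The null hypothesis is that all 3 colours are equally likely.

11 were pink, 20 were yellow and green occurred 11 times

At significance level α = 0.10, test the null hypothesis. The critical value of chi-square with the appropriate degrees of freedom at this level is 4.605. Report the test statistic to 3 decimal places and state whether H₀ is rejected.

3.857; do not reject

Under H₀ each category has probability 1/3, so each expected count is 42/3 = 14.
pink: (11 − 14)²/14 = 9/14 = 0.6429
yellow: (20 − 14)²/14 = 36/14 = 2.5714
green: (11 − 14)²/14 = 9/14 = 0.6429
Sum = 3.857
df = 2. Since 3.857 < 4.605, we do not reject H₀.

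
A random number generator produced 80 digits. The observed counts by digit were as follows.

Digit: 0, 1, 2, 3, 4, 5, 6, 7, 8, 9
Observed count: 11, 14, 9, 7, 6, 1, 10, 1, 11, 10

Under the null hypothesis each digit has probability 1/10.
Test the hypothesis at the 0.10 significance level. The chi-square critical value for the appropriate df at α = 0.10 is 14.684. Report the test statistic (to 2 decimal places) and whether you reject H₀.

Expected count for each of the 10 categories: 80/10 = 8.
cat         O        E   (O−E)²/E
0          11        8      1.125
1          14        8      4.500
2           9        8      0.125
3           7        8      0.125
4           6        8      0.500
5           1        8      6.125
6          10        8      0.500
7           1        8      6.125
8          11        8      1.125
9          10        8      0.500
Sum = 20.75
df = 9. Since 20.75 > 14.684, we reject H₀.

20.75; reject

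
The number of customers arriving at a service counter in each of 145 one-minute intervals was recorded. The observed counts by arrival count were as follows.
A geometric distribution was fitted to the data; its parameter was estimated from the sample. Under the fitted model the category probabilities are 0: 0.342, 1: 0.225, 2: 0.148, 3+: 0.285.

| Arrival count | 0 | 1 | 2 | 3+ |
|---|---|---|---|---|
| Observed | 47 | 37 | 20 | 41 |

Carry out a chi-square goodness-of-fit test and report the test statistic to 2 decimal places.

0.82

Expected counts E_i = n·p_i: 145×0.342 = 49.59, 145×0.225 = 32.625, 145×0.148 = 21.46, 145×0.285 = 41.325.
χ² = (47−49.59)²/49.59 + (37−32.625)²/32.625 + (20−21.46)²/21.46 + (41−41.325)²/41.325
   = 0.135 + 0.587 + 0.099 + 0.003
Sum = 0.82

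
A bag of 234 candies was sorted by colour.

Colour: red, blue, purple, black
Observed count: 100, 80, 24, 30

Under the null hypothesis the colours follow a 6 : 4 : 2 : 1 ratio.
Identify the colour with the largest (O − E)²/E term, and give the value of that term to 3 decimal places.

black, 8.000

Ratio total = 13. Expected counts: 234×6/13 = 108, 234×4/13 = 72, 234×2/13 = 36, 234×1/13 = 18.
red: (100 − 108)²/108 = 64/108 = 0.5926
blue: (80 − 72)²/72 = 64/72 = 0.8889
purple: (24 − 36)²/36 = 144/36 = 4.0000
black: (30 − 18)²/18 = 144/18 = 8.0000
The largest term is for black: 8.000.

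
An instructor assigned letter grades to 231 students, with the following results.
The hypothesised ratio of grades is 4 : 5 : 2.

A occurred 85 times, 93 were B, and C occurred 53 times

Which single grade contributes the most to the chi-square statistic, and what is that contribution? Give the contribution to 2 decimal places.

C, 2.88

Ratio total = 11. Expected counts: 231×4/11 = 84, 231×5/11 = 105, 231×2/11 = 42.
χ² = (85−84)²/84 + (93−105)²/105 + (53−42)²/42
   = 0.012 + 1.371 + 2.881
The largest term is for C: 2.88.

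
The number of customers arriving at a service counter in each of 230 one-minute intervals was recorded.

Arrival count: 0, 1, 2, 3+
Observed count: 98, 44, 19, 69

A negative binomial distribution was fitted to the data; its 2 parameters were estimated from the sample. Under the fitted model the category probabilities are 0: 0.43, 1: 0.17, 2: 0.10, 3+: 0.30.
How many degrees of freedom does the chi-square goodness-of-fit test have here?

1

There are k = 4 categories and 2 parameters estimated from the data, so df = 4 − 1 − 2 = 1.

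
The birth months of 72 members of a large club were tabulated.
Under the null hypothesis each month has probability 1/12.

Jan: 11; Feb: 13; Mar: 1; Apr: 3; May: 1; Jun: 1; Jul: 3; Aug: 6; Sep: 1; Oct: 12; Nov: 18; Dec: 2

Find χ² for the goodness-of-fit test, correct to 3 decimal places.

64.667

Under H₀ each category has probability 1/12, so each expected count is 72/12 = 6.
cat         O        E   (O−E)²/E
Jan        11        6     4.1667
Feb        13        6     8.1667
Mar         1        6     4.1667
Apr         3        6     1.5000
May         1        6     4.1667
Jun         1        6     4.1667
Jul         3        6     1.5000
Aug         6        6     0.0000
Sep         1        6     4.1667
Oct        12        6     6.0000
Nov        18        6    24.0000
Dec         2        6     2.6667
Sum = 64.667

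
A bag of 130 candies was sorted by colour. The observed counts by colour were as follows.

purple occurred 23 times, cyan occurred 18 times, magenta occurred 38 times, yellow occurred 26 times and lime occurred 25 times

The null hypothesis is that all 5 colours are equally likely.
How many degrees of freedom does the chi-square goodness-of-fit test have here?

There are k = 5 categories and no parameters were estimated from the data, so df = 5 − 1 = 4.

4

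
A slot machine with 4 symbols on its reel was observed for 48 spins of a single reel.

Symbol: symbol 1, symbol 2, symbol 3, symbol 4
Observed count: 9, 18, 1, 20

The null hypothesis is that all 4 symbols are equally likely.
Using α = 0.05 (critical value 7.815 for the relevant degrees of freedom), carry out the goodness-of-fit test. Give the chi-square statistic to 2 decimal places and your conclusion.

Under H₀ each category has probability 1/4, so each expected count is 48/4 = 12.
cat           O        E   (O−E)²/E
symbol 1      9       12      0.750
symbol 2     18       12      3.000
symbol 3      1       12     10.083
symbol 4     20       12      5.333
Sum = 19.17
df = 3. Since 19.17 > 7.815, we reject H₀.

19.17; reject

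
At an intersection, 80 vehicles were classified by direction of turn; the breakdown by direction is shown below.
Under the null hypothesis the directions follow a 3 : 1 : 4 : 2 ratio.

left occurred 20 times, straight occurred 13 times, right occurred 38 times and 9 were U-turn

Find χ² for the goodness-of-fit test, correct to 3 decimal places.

7.979

Ratio total = 10. Expected counts: 80×3/10 = 24, 80×1/10 = 8, 80×4/10 = 32, 80×2/10 = 16.
χ² = (20−24)²/24 + (13−8)²/8 + (38−32)²/32 + (9−16)²/16
   = 0.6667 + 3.1250 + 1.1250 + 3.0625
Sum = 7.979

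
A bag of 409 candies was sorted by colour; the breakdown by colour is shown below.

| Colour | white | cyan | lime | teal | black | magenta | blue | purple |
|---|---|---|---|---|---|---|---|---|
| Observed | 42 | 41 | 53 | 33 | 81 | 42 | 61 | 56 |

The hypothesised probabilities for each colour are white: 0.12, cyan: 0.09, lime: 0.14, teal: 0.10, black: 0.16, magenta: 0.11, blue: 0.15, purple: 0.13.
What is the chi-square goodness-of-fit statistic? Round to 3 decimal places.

Expected counts E_i = n·p_i: 409×0.12 = 49.08, 409×0.09 = 36.81, 409×0.14 = 57.26, 409×0.10 = 40.9, 409×0.16 = 65.44, 409×0.11 = 44.99, 409×0.15 = 61.35, 409×0.13 = 53.17.
white: (42 − 49.08)²/49.08 = 50.1264/49.08 = 1.0213
cyan: (41 − 36.81)²/36.81 = 17.5561/36.81 = 0.4769
lime: (53 − 57.26)²/57.26 = 18.1476/57.26 = 0.3169
teal: (33 − 40.9)²/40.9 = 62.41/40.9 = 1.5259
black: (81 − 65.44)²/65.44 = 242.1136/65.44 = 3.6998
magenta: (42 − 44.99)²/44.99 = 8.9401/44.99 = 0.1987
blue: (61 − 61.35)²/61.35 = 0.1225/61.35 = 0.0020
purple: (56 − 53.17)²/53.17 = 8.0089/53.17 = 0.1506
Sum = 7.392

7.392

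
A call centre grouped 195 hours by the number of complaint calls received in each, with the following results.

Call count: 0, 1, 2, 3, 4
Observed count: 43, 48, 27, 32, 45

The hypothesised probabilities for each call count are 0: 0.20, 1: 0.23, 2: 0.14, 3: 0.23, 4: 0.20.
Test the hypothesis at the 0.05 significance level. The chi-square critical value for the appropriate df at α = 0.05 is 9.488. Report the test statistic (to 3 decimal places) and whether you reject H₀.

5.240; do not reject

Expected counts E_i = n·p_i: 195×0.20 = 39, 195×0.23 = 44.85, 195×0.14 = 27.3, 195×0.23 = 44.85, 195×0.20 = 39.
cat         O        E   (O−E)²/E
0          43       39     0.4103
1          48    44.85     0.2212
2          27     27.3     0.0033
3          32    44.85     3.6817
4          45       39     0.9231
Sum = 5.240
df = 4. Since 5.240 < 9.488, we do not reject H₀.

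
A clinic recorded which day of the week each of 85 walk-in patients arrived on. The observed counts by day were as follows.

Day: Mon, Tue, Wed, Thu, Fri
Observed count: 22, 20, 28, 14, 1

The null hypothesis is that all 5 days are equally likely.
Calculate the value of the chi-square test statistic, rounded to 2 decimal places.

24.71

Under H₀ each category has probability 1/5, so each expected count is 85/5 = 17.
cat         O        E   (O−E)²/E
Mon        22       17      1.471
Tue        20       17      0.529
Wed        28       17      7.118
Thu        14       17      0.529
Fri         1       17     15.059
Sum = 24.71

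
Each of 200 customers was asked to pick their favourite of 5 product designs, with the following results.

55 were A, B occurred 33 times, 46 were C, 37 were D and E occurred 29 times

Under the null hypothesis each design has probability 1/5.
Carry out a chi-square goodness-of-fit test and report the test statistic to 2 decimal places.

Under H₀ each category has probability 1/5, so each expected count is 200/5 = 40.
cat         O        E   (O−E)²/E
A          55       40      5.625
B          33       40      1.225
C          46       40      0.900
D          37       40      0.225
E          29       40      3.025
Sum = 11.00

11.00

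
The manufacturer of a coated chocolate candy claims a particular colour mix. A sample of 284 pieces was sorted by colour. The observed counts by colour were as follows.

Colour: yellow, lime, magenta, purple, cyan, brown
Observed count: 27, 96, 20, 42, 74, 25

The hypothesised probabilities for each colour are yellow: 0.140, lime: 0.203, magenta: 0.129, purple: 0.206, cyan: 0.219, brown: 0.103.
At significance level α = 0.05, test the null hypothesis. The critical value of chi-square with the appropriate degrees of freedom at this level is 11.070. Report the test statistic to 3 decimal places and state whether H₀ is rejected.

44.671; reject

Expected counts E_i = n·p_i: 284×0.140 = 39.76, 284×0.203 = 57.652, 284×0.129 = 36.636, 284×0.206 = 58.504, 284×0.219 = 62.196, 284×0.103 = 29.252.
cat          O        E   (O−E)²/E
yellow      27    39.76     4.0950
lime        96   57.652    25.5077
magenta     20   36.636     7.5542
purple      42   58.504     4.6558
cyan        74   62.196     2.2402
brown       25   29.252     0.6181
Sum = 44.671
df = 5. Since 44.671 > 11.070, we reject H₀.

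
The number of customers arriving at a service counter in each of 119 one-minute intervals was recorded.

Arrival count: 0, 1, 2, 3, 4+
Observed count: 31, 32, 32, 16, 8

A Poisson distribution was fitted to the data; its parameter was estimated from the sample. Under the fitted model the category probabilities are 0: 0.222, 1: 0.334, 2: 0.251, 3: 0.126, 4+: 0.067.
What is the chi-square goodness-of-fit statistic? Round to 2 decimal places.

2.52

Expected counts E_i = n·p_i: 119×0.222 = 26.418, 119×0.334 = 39.746, 119×0.251 = 29.869, 119×0.126 = 14.994, 119×0.067 = 7.973.
cat         O        E   (O−E)²/E
0          31   26.418      0.795
1          32   39.746      1.510
2          32   29.869      0.152
3          16   14.994      0.067
4+          8    7.973      0.000
Sum = 2.52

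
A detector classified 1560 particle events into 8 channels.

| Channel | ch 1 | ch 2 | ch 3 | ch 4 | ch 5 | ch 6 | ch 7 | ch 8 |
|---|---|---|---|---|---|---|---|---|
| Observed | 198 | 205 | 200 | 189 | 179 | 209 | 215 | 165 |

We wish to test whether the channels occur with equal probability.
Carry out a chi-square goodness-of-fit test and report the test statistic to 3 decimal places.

9.856

Under H₀ each category has probability 1/8, so each expected count is 1560/8 = 195.
χ² = (198−195)²/195 + (205−195)²/195 + (200−195)²/195 + (189−195)²/195 + (179−195)²/195 + (209−195)²/195 + (215−195)²/195 + (165−195)²/195
   = 0.0462 + 0.5128 + 0.1282 + 0.1846 + 1.3128 + 1.0051 + 2.0513 + 4.6154
Sum = 9.856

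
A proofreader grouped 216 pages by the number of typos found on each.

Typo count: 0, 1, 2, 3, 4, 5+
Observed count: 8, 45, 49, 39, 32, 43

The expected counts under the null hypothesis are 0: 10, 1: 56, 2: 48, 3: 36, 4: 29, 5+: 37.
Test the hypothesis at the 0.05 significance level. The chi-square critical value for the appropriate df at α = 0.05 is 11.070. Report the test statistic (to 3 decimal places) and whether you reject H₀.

4.115; do not reject

cat         O        E   (O−E)²/E
0           8       10     0.4000
1          45       56     2.1607
2          49       48     0.0208
3          39       36     0.2500
4          32       29     0.3103
5+         43       37     0.9730
Sum = 4.115
df = 5. Since 4.115 < 11.070, we do not reject H₀.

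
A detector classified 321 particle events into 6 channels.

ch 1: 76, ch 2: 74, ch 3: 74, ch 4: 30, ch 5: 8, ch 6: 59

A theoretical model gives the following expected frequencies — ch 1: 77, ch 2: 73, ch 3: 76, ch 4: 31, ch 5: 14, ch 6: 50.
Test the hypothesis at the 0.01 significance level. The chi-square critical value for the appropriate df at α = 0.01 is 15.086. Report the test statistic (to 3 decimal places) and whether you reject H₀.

4.303; do not reject

ch 1: (76 − 77)²/77 = 1/77 = 0.0130
ch 2: (74 − 73)²/73 = 1/73 = 0.0137
ch 3: (74 − 76)²/76 = 4/76 = 0.0526
ch 4: (30 − 31)²/31 = 1/31 = 0.0323
ch 5: (8 − 14)²/14 = 36/14 = 2.5714
ch 6: (59 − 50)²/50 = 81/50 = 1.6200
Sum = 4.303
df = 5. Since 4.303 < 15.086, we do not reject H₀.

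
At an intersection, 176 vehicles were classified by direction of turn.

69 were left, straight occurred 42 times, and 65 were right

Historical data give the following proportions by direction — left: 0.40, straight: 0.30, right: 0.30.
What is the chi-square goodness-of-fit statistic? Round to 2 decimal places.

Expected counts E_i = n·p_i: 176×0.40 = 70.4, 176×0.30 = 52.8, 176×0.30 = 52.8.
cat           O        E   (O−E)²/E
left         69     70.4      0.028
straight     42     52.8      2.209
right        65     52.8      2.819
Sum = 5.06

5.06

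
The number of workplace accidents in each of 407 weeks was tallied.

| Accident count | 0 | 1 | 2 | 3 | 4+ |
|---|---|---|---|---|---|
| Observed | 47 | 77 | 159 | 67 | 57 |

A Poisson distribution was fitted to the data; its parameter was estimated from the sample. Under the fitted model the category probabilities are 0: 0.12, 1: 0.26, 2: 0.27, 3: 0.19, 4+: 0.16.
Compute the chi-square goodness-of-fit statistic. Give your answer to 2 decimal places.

32.26

Expected counts E_i = n·p_i: 407×0.12 = 48.84, 407×0.26 = 105.82, 407×0.27 = 109.89, 407×0.19 = 77.33, 407×0.16 = 65.12.
0: (47 − 48.84)²/48.84 = 3.3856/48.84 = 0.069
1: (77 − 105.82)²/105.82 = 830.5924/105.82 = 7.849
2: (159 − 109.89)²/109.89 = 2411.7921/109.89 = 21.947
3: (67 − 77.33)²/77.33 = 106.7089/77.33 = 1.380
4+: (57 − 65.12)²/65.12 = 65.9344/65.12 = 1.013
Sum = 32.26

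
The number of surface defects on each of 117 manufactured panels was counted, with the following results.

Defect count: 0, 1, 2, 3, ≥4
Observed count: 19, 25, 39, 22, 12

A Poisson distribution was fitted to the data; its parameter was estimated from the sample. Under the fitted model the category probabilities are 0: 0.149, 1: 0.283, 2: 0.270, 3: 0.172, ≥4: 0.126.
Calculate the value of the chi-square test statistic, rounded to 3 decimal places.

Expected counts E_i = n·p_i: 117×0.149 = 17.433, 117×0.283 = 33.111, 117×0.270 = 31.59, 117×0.172 = 20.124, 117×0.126 = 14.742.
χ² = (19−17.433)²/17.433 + (25−33.111)²/33.111 + (39−31.59)²/31.59 + (22−20.124)²/20.124 + (12−14.742)²/14.742
   = 0.1409 + 1.9869 + 1.7381 + 0.1749 + 0.5100
Sum = 4.551

4.551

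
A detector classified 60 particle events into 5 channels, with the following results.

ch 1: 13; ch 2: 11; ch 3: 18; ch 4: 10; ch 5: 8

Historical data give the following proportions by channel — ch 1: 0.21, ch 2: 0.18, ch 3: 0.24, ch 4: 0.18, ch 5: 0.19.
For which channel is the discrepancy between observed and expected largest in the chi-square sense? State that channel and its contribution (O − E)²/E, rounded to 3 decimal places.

ch 5, 1.014

Expected counts E_i = n·p_i: 60×0.21 = 12.6, 60×0.18 = 10.8, 60×0.24 = 14.4, 60×0.18 = 10.8, 60×0.19 = 11.4.
ch 1: (13 − 12.6)²/12.6 = 0.16/12.6 = 0.0127
ch 2: (11 − 10.8)²/10.8 = 0.04/10.8 = 0.0037
ch 3: (18 − 14.4)²/14.4 = 12.96/14.4 = 0.9000
ch 4: (10 − 10.8)²/10.8 = 0.64/10.8 = 0.0593
ch 5: (8 − 11.4)²/11.4 = 11.56/11.4 = 1.0140
The largest term is for ch 5: 1.014.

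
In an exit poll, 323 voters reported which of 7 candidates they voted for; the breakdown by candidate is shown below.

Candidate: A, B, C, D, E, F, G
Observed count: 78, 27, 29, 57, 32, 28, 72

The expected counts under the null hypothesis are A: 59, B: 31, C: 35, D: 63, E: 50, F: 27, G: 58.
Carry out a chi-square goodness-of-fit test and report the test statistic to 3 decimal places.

18.131

χ² = (78−59)²/59 + (27−31)²/31 + (29−35)²/35 + (57−63)²/63 + (32−50)²/50 + (28−27)²/27 + (72−58)²/58
   = 6.1186 + 0.5161 + 1.0286 + 0.5714 + 6.4800 + 0.0370 + 3.3793
Sum = 18.131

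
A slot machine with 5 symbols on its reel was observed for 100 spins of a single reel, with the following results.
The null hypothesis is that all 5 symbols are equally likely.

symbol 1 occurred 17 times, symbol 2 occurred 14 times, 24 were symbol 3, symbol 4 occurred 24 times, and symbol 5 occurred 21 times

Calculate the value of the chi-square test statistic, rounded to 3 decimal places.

3.900

Under H₀ each category has probability 1/5, so each expected count is 100/5 = 20.
cat           O        E   (O−E)²/E
symbol 1     17       20     0.4500
symbol 2     14       20     1.8000
symbol 3     24       20     0.8000
symbol 4     24       20     0.8000
symbol 5     21       20     0.0500
Sum = 3.900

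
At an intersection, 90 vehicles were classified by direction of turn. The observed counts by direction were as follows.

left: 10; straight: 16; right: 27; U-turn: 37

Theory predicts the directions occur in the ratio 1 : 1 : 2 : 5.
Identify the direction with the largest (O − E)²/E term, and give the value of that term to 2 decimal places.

Ratio total = 9. Expected counts: 90×1/9 = 10, 90×1/9 = 10, 90×2/9 = 20, 90×5/9 = 50.
cat           O        E   (O−E)²/E
left         10       10      0.000
straight     16       10      3.600
right        27       20      2.450
U-turn       37       50      3.380
The largest term is for straight: 3.60.

straight, 3.60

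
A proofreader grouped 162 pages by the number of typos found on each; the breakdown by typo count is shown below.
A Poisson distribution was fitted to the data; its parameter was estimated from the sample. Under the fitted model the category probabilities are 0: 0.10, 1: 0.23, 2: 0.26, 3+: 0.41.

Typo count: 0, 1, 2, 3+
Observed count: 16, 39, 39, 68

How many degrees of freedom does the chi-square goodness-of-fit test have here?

2

There are k = 4 categories and 1 parameter estimated from the data, so df = 4 − 1 − 1 = 2.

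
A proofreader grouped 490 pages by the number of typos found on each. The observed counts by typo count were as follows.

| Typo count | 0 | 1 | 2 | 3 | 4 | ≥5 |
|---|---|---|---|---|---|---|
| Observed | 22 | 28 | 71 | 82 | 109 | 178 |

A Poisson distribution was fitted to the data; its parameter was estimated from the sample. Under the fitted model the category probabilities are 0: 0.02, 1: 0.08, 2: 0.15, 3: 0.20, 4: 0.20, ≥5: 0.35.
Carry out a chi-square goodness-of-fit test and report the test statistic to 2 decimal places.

22.57

Expected counts E_i = n·p_i: 490×0.02 = 9.8, 490×0.08 = 39.2, 490×0.15 = 73.5, 490×0.20 = 98, 490×0.20 = 98, 490×0.35 = 171.5.
χ² = (22−9.8)²/9.8 + (28−39.2)²/39.2 + (71−73.5)²/73.5 + (82−98)²/98 + (109−98)²/98 + (178−171.5)²/171.5
   = 15.188 + 3.200 + 0.085 + 2.612 + 1.235 + 0.246
Sum = 22.57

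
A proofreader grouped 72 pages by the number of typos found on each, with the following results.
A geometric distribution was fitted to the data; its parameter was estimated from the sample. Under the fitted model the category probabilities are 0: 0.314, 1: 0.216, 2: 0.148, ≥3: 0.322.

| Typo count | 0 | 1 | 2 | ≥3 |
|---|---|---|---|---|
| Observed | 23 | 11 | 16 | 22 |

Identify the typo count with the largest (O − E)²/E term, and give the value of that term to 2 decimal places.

Expected counts E_i = n·p_i: 72×0.314 = 22.608, 72×0.216 = 15.552, 72×0.148 = 10.656, 72×0.322 = 23.184.
χ² = (23−22.608)²/22.608 + (11−15.552)²/15.552 + (16−10.656)²/10.656 + (22−23.184)²/23.184
   = 0.007 + 1.332 + 2.680 + 0.060
The largest term is for 2: 2.68.

2, 2.68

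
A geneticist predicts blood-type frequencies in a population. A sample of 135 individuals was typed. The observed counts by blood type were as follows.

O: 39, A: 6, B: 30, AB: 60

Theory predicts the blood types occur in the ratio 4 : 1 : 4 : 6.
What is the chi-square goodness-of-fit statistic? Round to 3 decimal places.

2.917

Ratio total = 15. Expected counts: 135×4/15 = 36, 135×1/15 = 9, 135×4/15 = 36, 135×6/15 = 54.
cat         O        E   (O−E)²/E
O          39       36     0.2500
A           6        9     1.0000
B          30       36     1.0000
AB         60       54     0.6667
Sum = 2.917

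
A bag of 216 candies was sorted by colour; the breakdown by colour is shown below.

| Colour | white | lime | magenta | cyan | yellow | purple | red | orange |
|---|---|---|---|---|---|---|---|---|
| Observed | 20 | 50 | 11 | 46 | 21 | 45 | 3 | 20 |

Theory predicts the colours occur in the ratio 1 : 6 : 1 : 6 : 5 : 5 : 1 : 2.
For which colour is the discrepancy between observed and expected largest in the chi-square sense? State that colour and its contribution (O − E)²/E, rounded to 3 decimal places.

Ratio total = 27. Expected counts: 216×1/27 = 8, 216×6/27 = 48, 216×1/27 = 8, 216×6/27 = 48, 216×5/27 = 40, 216×5/27 = 40, 216×1/27 = 8, 216×2/27 = 16.
χ² = (20−8)²/8 + (50−48)²/48 + (11−8)²/8 + (46−48)²/48 + (21−40)²/40 + (45−40)²/40 + (3−8)²/8 + (20−16)²/16
   = 18.0000 + 0.0833 + 1.1250 + 0.0833 + 9.0250 + 0.6250 + 3.1250 + 1.0000
The largest term is for white: 18.000.

white, 18.000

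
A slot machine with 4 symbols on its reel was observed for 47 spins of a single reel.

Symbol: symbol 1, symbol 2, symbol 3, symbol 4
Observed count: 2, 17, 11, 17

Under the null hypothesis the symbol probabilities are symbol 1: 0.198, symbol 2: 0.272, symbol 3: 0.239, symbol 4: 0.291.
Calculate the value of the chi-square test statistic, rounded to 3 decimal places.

7.938

Expected counts E_i = n·p_i: 47×0.198 = 9.306, 47×0.272 = 12.784, 47×0.239 = 11.233, 47×0.291 = 13.677.
cat           O        E   (O−E)²/E
symbol 1      2    9.306     5.7358
symbol 2     17   12.784     1.3904
symbol 3     11   11.233     0.0048
symbol 4     17   13.677     0.8074
Sum = 7.938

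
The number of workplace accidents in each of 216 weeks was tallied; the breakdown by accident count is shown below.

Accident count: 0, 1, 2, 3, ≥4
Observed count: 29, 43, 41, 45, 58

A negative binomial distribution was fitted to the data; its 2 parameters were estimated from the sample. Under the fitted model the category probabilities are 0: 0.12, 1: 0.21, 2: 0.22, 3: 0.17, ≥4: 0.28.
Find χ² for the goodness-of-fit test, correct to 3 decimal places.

Expected counts E_i = n·p_i: 216×0.12 = 25.92, 216×0.21 = 45.36, 216×0.22 = 47.52, 216×0.17 = 36.72, 216×0.28 = 60.48.
χ² = (29−25.92)²/25.92 + (43−45.36)²/45.36 + (41−47.52)²/47.52 + (45−36.72)²/36.72 + (58−60.48)²/60.48
   = 0.3660 + 0.1228 + 0.8946 + 1.8671 + 0.1017
Sum = 3.352

3.352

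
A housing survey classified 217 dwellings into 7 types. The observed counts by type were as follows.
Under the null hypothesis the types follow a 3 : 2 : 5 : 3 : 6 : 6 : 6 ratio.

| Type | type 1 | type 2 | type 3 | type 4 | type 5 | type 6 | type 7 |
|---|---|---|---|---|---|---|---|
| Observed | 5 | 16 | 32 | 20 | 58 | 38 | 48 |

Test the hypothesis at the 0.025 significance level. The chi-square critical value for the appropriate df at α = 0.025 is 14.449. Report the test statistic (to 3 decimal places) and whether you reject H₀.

20.114; reject

Ratio total = 31. Expected counts: 217×3/31 = 21, 217×2/31 = 14, 217×5/31 = 35, 217×3/31 = 21, 217×6/31 = 42, 217×6/31 = 42, 217×6/31 = 42.
χ² = (5−21)²/21 + (16−14)²/14 + (32−35)²/35 + (20−21)²/21 + (58−42)²/42 + (38−42)²/42 + (48−42)²/42
   = 12.1905 + 0.2857 + 0.2571 + 0.0476 + 6.0952 + 0.3810 + 0.8571
Sum = 20.114
df = 6. Since 20.114 > 14.449, we reject H₀.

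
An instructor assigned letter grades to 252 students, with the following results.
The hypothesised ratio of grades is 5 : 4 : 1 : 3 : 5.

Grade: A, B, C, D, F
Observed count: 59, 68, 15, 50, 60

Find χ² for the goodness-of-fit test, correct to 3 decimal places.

7.324

Ratio total = 18. Expected counts: 252×5/18 = 70, 252×4/18 = 56, 252×1/18 = 14, 252×3/18 = 42, 252×5/18 = 70.
χ² = (59−70)²/70 + (68−56)²/56 + (15−14)²/14 + (50−42)²/42 + (60−70)²/70
   = 1.7286 + 2.5714 + 0.0714 + 1.5238 + 1.4286
Sum = 7.324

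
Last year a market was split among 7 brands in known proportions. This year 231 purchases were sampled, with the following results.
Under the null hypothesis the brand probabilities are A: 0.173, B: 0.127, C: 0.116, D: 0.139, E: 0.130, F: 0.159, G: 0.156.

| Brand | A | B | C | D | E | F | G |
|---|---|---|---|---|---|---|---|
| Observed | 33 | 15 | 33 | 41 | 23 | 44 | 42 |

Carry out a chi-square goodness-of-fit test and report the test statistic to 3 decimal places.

Expected counts E_i = n·p_i: 231×0.173 = 39.963, 231×0.127 = 29.337, 231×0.116 = 26.796, 231×0.139 = 32.109, 231×0.130 = 30.03, 231×0.159 = 36.729, 231×0.156 = 36.036.
χ² = (33−39.963)²/39.963 + (15−29.337)²/29.337 + (33−26.796)²/26.796 + (41−32.109)²/32.109 + (23−30.03)²/30.03 + (44−36.729)²/36.729 + (42−36.036)²/36.036
   = 1.2132 + 7.0065 + 1.4364 + 2.4619 + 1.6457 + 1.4394 + 0.9870
Sum = 16.190

16.190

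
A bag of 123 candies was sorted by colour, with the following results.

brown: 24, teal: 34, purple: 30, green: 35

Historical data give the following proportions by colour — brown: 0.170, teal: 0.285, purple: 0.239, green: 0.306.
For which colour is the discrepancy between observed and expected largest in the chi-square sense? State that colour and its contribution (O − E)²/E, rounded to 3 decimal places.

brown, 0.457

Expected counts E_i = n·p_i: 123×0.170 = 20.91, 123×0.285 = 35.055, 123×0.239 = 29.397, 123×0.306 = 37.638.
χ² = (24−20.91)²/20.91 + (34−35.055)²/35.055 + (30−29.397)²/29.397 + (35−37.638)²/37.638
   = 0.4566 + 0.0318 + 0.0124 + 0.1849
The largest term is for brown: 0.457.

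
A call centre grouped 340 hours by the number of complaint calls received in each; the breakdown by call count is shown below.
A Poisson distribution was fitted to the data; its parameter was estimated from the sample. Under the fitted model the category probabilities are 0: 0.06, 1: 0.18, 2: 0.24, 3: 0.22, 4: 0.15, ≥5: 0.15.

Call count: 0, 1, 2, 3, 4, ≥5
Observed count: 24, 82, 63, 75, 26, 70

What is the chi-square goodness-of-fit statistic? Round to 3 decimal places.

31.278

Expected counts E_i = n·p_i: 340×0.06 = 20.4, 340×0.18 = 61.2, 340×0.24 = 81.6, 340×0.22 = 74.8, 340×0.15 = 51, 340×0.15 = 51.
cat         O        E   (O−E)²/E
0          24     20.4     0.6353
1          82     61.2     7.0693
2          63     81.6     4.2397
3          75     74.8     0.0005
4          26       51    12.2549
≥5         70       51     7.0784
Sum = 31.278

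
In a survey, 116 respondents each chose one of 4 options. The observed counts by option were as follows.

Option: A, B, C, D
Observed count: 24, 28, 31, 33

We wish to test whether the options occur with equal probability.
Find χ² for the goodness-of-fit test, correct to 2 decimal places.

Under H₀ each category has probability 1/4, so each expected count is 116/4 = 29.
A: (24 − 29)²/29 = 25/29 = 0.862
B: (28 − 29)²/29 = 1/29 = 0.034
C: (31 − 29)²/29 = 4/29 = 0.138
D: (33 − 29)²/29 = 16/29 = 0.552
Sum = 1.59

1.59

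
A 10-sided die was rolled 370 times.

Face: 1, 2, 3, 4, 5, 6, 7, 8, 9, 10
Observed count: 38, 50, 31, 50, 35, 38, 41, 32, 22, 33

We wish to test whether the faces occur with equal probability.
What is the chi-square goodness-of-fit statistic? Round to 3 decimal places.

Expected count for each of the 10 categories: 370/10 = 37.
cat         O        E   (O−E)²/E
1          38       37     0.0270
2          50       37     4.5676
3          31       37     0.9730
4          50       37     4.5676
5          35       37     0.1081
6          38       37     0.0270
7          41       37     0.4324
8          32       37     0.6757
9          22       37     6.0811
10         33       37     0.4324
Sum = 17.892

17.892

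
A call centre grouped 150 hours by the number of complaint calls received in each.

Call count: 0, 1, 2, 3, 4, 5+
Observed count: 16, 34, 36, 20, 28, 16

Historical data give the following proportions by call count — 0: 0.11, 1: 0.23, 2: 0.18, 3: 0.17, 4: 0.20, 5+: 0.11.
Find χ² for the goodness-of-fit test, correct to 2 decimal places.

4.36

Expected counts E_i = n·p_i: 150×0.11 = 16.5, 150×0.23 = 34.5, 150×0.18 = 27, 150×0.17 = 25.5, 150×0.20 = 30, 150×0.11 = 16.5.
χ² = (16−16.5)²/16.5 + (34−34.5)²/34.5 + (36−27)²/27 + (20−25.5)²/25.5 + (28−30)²/30 + (16−16.5)²/16.5
   = 0.015 + 0.007 + 3.000 + 1.186 + 0.133 + 0.015
Sum = 4.36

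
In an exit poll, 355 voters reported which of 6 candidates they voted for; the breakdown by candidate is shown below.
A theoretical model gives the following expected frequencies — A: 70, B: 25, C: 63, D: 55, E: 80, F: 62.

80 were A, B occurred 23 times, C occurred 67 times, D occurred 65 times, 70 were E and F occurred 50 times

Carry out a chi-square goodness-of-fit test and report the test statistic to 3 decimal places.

χ² = (80−70)²/70 + (23−25)²/25 + (67−63)²/63 + (65−55)²/55 + (70−80)²/80 + (50−62)²/62
   = 1.4286 + 0.1600 + 0.2540 + 1.8182 + 1.2500 + 2.3226
Sum = 7.233

7.233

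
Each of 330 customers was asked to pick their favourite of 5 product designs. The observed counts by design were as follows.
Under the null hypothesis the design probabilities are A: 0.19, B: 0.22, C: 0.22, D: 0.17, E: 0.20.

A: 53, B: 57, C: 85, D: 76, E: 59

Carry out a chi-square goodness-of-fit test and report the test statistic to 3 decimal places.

14.772

Expected counts E_i = n·p_i: 330×0.19 = 62.7, 330×0.22 = 72.6, 330×0.22 = 72.6, 330×0.17 = 56.1, 330×0.20 = 66.
A: (53 − 62.7)²/62.7 = 94.09/62.7 = 1.5006
B: (57 − 72.6)²/72.6 = 243.36/72.6 = 3.3521
C: (85 − 72.6)²/72.6 = 153.76/72.6 = 2.1179
D: (76 − 56.1)²/56.1 = 396.01/56.1 = 7.0590
E: (59 − 66)²/66 = 49/66 = 0.7424
Sum = 14.772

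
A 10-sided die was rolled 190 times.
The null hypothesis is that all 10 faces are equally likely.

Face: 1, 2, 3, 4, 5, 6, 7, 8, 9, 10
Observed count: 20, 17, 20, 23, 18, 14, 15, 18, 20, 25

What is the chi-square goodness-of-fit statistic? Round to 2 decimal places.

Under H₀ each category has probability 1/10, so each expected count is 190/10 = 19.
χ² = (20−19)²/19 + (17−19)²/19 + (20−19)²/19 + (23−19)²/19 + (18−19)²/19 + (14−19)²/19 + (15−19)²/19 + (18−19)²/19 + (20−19)²/19 + (25−19)²/19
   = 0.053 + 0.211 + 0.053 + 0.842 + 0.053 + 1.316 + 0.842 + 0.053 + 0.053 + 1.895
Sum = 5.37

5.37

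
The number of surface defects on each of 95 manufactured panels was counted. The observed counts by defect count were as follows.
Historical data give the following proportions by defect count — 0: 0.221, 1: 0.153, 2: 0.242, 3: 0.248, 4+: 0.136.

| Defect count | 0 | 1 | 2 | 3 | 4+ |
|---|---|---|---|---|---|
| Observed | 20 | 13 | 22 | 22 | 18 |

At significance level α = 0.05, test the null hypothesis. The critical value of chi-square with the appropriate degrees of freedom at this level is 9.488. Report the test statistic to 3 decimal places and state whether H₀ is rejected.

2.353; do not reject

Expected counts E_i = n·p_i: 95×0.221 = 20.995, 95×0.153 = 14.535, 95×0.242 = 22.99, 95×0.248 = 23.56, 95×0.136 = 12.92.
0: (20 − 20.995)²/20.995 = 0.990025/20.995 = 0.0472
1: (13 − 14.535)²/14.535 = 2.356225/14.535 = 0.1621
2: (22 − 22.99)²/22.99 = 0.9801/22.99 = 0.0426
3: (22 − 23.56)²/23.56 = 2.4336/23.56 = 0.1033
4+: (18 − 12.92)²/12.92 = 25.8064/12.92 = 1.9974
Sum = 2.353
df = 4. Since 2.353 < 9.488, we do not reject H₀.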